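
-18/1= -18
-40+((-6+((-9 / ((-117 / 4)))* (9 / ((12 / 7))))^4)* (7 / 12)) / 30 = -27407773 / 685464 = -39.98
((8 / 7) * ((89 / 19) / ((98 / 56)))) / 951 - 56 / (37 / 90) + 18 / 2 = -4167382991 / 32759097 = -127.21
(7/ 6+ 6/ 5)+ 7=281/ 30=9.37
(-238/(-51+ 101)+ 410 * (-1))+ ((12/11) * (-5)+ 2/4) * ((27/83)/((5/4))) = -9496327/22825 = -416.05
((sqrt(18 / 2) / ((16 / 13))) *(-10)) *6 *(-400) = 58500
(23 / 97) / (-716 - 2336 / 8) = -23 / 97776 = -0.00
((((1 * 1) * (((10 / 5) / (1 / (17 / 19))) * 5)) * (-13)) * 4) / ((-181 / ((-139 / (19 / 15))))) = -18431400 / 65341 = -282.08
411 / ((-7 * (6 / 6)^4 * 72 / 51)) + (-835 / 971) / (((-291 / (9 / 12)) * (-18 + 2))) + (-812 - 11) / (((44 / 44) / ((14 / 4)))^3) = -1490680324437 / 42195776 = -35327.71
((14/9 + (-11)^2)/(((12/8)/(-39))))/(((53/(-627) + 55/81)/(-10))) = 134858295/2516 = 53600.28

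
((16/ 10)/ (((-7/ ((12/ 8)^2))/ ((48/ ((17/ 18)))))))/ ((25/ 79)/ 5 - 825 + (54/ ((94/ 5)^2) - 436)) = 0.02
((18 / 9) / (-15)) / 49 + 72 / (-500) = -2696 / 18375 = -0.15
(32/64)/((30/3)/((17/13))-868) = -17/29252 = -0.00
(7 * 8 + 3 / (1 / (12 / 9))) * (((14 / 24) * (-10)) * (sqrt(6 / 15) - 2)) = 700 - 70 * sqrt(10) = 478.64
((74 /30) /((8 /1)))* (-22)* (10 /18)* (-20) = 75.37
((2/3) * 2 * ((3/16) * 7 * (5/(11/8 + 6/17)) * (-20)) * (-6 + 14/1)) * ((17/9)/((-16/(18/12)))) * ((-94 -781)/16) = -8850625/1128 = -7846.30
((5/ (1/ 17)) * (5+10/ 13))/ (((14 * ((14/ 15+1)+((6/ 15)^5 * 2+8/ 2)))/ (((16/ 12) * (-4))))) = -159375000/ 5079347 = -31.38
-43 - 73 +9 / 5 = -571 / 5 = -114.20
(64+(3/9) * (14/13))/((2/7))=225.26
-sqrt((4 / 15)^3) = -8 *sqrt(15) / 225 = -0.14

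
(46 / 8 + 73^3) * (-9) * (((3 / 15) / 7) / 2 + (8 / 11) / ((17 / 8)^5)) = -475722792235233 / 4373159560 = -108782.40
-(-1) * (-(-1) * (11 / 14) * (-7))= -11 / 2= -5.50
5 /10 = 1 /2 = 0.50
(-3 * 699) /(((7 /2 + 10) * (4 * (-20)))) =233 /120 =1.94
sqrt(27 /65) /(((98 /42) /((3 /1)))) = 27 * sqrt(195) /455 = 0.83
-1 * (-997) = 997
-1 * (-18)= 18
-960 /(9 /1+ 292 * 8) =-192 /469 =-0.41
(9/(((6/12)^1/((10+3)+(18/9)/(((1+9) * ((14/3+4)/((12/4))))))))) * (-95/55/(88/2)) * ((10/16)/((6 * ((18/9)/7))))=-677901/201344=-3.37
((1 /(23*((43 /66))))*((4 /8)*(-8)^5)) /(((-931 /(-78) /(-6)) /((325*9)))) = 1607643.04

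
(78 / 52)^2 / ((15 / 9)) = 27 / 20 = 1.35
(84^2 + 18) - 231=6843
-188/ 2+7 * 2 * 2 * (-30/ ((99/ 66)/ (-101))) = 56466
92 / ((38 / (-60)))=-2760 / 19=-145.26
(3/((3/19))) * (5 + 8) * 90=22230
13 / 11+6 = 79 / 11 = 7.18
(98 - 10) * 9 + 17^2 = 1081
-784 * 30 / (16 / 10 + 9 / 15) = -117600 / 11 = -10690.91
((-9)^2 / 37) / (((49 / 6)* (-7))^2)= 2916 / 4353013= 0.00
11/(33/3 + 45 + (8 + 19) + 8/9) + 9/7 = 7488/5285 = 1.42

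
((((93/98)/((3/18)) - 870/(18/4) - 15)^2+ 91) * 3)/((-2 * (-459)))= 889291363/6612354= 134.49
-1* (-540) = 540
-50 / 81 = -0.62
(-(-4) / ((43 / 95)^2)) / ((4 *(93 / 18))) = 54150 / 57319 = 0.94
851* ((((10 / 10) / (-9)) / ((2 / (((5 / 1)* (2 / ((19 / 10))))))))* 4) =-995.32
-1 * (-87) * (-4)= -348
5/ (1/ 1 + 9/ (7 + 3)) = 50/ 19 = 2.63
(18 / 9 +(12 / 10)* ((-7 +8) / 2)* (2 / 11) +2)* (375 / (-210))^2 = 14125 / 1078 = 13.10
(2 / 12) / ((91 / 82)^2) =3362 / 24843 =0.14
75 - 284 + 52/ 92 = -4794/ 23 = -208.43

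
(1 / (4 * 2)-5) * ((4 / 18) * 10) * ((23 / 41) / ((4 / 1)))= -1495 / 984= -1.52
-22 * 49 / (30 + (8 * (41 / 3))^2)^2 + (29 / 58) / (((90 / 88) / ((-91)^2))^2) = 386085457808753565709 / 11777891382450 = 32780524.57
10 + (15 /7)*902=13600 /7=1942.86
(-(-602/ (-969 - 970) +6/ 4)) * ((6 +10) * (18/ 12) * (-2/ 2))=12036/ 277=43.45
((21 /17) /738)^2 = 49 /17489124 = 0.00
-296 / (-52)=74 / 13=5.69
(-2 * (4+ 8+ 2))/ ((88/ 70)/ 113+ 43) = -110740/ 170109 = -0.65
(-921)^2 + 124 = 848365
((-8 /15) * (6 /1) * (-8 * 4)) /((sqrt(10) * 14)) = 128 * sqrt(10) /175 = 2.31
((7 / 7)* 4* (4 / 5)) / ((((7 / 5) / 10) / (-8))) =-1280 / 7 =-182.86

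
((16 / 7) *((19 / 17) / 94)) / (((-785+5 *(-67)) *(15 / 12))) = -19 / 978775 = -0.00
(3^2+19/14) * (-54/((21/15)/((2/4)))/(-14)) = 14.27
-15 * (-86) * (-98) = -126420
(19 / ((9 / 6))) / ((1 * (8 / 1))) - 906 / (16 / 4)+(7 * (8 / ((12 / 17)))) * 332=104455 / 4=26113.75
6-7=-1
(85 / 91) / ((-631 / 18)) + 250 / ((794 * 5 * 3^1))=-386705 / 68388411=-0.01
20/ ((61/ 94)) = 1880/ 61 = 30.82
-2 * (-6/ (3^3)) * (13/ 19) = 52/ 171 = 0.30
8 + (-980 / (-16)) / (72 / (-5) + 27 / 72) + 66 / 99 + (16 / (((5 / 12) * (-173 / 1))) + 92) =15541016 / 161755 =96.08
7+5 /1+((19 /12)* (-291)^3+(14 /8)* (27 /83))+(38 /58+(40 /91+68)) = -8546098527328 /219037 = -39016689.09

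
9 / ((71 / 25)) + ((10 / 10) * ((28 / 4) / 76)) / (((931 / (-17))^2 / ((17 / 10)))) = 21174081823 / 6681489080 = 3.17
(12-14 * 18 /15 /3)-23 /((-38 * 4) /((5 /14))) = 68671 /10640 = 6.45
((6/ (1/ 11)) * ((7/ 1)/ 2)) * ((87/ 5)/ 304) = 20097/ 1520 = 13.22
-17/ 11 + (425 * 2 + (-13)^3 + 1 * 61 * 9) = -8795/ 11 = -799.55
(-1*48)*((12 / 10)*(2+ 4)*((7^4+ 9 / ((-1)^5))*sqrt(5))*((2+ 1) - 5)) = 8266752*sqrt(5) / 5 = 3697003.89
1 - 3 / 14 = 11 / 14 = 0.79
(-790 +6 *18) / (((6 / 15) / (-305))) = 520025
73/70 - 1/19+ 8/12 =6611/3990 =1.66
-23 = -23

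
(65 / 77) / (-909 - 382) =-65 / 99407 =-0.00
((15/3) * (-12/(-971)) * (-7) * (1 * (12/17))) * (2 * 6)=-60480/16507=-3.66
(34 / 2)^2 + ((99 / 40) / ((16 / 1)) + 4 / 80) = 185091 / 640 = 289.20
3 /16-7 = -6.81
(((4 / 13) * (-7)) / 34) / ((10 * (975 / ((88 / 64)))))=-77 / 8619000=-0.00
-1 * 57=-57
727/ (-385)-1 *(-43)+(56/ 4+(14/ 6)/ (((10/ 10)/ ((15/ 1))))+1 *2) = 35463/ 385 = 92.11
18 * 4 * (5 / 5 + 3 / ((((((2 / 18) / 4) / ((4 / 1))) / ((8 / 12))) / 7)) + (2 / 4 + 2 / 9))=145276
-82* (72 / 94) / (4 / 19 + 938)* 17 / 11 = -158916 / 1536007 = -0.10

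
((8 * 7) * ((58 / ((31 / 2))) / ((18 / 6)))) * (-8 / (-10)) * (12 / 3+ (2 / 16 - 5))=-48.89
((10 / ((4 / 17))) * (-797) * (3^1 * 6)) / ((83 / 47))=-28656135 / 83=-345254.64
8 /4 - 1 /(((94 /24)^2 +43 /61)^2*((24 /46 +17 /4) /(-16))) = 17554490433950 /8720456446159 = 2.01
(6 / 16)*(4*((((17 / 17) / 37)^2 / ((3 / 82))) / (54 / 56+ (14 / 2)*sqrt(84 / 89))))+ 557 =450016*sqrt(1869) / 4328864247+ 803724875645 / 1442954749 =557.00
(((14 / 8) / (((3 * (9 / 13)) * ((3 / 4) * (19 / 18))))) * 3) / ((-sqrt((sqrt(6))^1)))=-91 * 6^(3 / 4) / 171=-2.04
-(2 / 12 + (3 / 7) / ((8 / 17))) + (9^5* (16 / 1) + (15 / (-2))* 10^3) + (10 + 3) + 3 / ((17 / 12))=2676923203 / 2856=937298.04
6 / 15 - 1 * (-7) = 37 / 5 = 7.40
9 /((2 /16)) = 72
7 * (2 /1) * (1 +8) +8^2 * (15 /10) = 222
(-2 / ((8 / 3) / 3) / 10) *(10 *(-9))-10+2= 49 / 4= 12.25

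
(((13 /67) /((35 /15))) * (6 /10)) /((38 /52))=3042 /44555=0.07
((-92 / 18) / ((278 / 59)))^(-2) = 1565001 / 1841449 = 0.85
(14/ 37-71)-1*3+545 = 17441/ 37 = 471.38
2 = 2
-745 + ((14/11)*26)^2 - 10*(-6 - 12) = 64131/121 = 530.01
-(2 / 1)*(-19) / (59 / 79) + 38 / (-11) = 30780 / 649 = 47.43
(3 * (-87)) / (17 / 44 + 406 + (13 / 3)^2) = -103356 / 168365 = -0.61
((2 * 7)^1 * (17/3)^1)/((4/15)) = 595/2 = 297.50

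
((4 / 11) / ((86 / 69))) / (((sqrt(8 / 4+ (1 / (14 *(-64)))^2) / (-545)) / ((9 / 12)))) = -84.33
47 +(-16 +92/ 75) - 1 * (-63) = 7142/ 75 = 95.23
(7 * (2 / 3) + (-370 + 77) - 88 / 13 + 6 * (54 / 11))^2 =12987565369 / 184041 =70568.87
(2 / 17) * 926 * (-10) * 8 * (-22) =3259520 / 17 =191736.47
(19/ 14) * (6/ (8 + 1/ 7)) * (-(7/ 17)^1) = -7/ 17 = -0.41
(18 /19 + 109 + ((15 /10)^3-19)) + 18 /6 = 14793 /152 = 97.32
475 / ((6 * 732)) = 475 / 4392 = 0.11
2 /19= 0.11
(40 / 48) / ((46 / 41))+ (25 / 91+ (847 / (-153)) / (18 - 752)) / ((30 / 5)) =556921663 / 705144258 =0.79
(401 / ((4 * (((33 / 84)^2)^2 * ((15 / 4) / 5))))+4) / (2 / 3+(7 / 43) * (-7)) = -10606068164 / 893101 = -11875.55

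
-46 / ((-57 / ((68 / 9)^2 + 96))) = 123.54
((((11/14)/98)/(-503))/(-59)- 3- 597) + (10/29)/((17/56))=-12021241017137/20073404092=-598.86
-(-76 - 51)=127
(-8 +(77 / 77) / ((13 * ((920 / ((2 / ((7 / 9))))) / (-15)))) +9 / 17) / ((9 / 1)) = -1063703 / 1280916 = -0.83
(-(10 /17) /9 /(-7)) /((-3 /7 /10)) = -100 /459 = -0.22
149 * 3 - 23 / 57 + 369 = 815.60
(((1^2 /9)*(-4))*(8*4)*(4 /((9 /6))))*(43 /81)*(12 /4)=-44032 /729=-60.40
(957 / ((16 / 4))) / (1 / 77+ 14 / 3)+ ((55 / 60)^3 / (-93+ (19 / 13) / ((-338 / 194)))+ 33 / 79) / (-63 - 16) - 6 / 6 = 50.12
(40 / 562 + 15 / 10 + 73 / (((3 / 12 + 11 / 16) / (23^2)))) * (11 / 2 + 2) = 347257309 / 1124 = 308947.78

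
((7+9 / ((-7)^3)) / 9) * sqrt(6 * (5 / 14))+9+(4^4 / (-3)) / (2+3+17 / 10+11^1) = 2392 * sqrt(105) / 21609+2219 / 531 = 5.31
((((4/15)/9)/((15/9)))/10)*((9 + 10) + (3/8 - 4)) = 41/1500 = 0.03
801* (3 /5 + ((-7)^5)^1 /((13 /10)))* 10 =-1346178222 /13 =-103552170.92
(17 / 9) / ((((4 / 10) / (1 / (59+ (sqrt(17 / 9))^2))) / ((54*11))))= 25245 / 548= 46.07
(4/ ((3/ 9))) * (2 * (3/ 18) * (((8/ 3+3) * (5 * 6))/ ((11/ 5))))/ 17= 200/ 11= 18.18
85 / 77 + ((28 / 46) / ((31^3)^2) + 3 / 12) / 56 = 55746768715269 / 50296608609632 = 1.11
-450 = -450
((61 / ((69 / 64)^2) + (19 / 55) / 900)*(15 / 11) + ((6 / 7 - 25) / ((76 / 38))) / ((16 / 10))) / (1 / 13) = 447479955689 / 537675600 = 832.25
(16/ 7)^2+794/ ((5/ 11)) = 429246/ 245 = 1752.02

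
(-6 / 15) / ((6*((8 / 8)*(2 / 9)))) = -3 / 10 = -0.30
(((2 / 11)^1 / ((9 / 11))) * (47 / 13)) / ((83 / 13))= 94 / 747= 0.13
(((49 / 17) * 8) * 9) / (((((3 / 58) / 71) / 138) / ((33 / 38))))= 11026982736 / 323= 34139265.44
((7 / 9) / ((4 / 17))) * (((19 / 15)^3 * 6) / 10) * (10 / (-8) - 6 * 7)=-141206233 / 810000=-174.33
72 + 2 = 74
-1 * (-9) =9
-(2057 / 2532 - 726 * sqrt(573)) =-2057 / 2532+726 * sqrt(573) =17377.75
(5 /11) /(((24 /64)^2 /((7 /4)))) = 560 /99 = 5.66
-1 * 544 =-544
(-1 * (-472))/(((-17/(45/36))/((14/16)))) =-2065/68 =-30.37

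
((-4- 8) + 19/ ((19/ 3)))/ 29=-9/ 29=-0.31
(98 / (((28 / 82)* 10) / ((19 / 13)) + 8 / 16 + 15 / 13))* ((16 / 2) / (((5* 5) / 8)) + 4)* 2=651044576 / 2020425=322.23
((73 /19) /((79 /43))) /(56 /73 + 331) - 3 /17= -105162658 /617996223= -0.17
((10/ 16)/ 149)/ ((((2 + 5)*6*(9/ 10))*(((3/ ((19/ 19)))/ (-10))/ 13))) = -1625/ 337932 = -0.00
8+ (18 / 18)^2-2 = 7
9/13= 0.69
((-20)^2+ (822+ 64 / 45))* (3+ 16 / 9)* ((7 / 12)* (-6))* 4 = -33142508 / 405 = -81833.35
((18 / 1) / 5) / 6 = 0.60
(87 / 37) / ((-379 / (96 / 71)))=-8352 / 995633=-0.01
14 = 14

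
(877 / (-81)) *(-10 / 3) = 8770 / 243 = 36.09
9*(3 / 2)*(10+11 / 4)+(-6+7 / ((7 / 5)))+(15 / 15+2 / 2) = 173.12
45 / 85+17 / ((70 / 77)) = 3269 / 170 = 19.23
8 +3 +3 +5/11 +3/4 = 669/44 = 15.20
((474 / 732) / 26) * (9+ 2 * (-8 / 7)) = 3713 / 22204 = 0.17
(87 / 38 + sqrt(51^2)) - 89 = -1357 / 38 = -35.71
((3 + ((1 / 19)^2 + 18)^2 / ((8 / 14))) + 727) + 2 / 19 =676251199 / 521284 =1297.28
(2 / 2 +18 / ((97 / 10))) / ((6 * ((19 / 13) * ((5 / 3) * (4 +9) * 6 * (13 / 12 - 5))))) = -277 / 433105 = -0.00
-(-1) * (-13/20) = -13/20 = -0.65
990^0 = 1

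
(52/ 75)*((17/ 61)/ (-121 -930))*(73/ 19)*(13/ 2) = -419458/ 91358175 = -0.00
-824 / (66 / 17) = -7004 / 33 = -212.24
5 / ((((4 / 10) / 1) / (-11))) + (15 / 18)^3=-29575 / 216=-136.92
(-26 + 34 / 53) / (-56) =24 / 53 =0.45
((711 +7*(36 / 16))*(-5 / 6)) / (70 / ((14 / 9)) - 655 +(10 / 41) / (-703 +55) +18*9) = 846855 / 626446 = 1.35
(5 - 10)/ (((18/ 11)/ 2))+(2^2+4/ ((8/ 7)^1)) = 1.39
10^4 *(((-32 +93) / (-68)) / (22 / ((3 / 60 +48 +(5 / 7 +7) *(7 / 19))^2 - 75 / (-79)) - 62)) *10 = 22536897403737500 / 15574188000793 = 1447.07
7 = 7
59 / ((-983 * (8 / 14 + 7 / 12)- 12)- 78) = -4956 / 102911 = -0.05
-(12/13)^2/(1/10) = -1440/169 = -8.52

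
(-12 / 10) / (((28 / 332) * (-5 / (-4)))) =-11.38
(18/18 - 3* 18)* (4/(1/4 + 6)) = -848/25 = -33.92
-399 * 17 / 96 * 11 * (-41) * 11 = 11216821 / 32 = 350525.66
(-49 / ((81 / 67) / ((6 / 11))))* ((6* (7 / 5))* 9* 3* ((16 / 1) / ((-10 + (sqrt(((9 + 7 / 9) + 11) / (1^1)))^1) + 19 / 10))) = 264741120* sqrt(187) / 443839 + 6433209216 / 443839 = 22651.21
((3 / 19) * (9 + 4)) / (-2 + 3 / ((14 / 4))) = -273 / 152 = -1.80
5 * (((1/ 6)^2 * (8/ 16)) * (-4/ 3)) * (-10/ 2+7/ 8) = 55/ 144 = 0.38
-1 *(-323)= 323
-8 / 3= -2.67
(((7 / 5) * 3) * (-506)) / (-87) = 3542 / 145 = 24.43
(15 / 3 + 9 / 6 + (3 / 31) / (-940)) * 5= 189407 / 5828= 32.50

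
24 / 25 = 0.96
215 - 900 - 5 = -690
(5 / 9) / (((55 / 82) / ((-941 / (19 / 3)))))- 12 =-84686 / 627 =-135.07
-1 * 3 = -3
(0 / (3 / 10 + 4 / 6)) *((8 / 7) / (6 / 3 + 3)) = 0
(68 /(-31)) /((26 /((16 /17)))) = -32 /403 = -0.08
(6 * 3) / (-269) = -18 / 269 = -0.07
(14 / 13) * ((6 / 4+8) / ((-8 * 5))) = -133 / 520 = -0.26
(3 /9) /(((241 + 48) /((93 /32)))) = 31 /9248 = 0.00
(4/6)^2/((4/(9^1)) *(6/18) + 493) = 12/13315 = 0.00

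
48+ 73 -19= 102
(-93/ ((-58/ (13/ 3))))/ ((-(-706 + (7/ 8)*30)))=806/ 78851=0.01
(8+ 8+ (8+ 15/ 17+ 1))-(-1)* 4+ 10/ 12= 30.72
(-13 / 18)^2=169 / 324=0.52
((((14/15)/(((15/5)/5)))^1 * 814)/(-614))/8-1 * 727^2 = -5841305357/11052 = -528529.26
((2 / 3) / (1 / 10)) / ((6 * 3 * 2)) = 5 / 27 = 0.19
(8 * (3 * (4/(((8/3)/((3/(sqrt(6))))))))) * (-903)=-16254 * sqrt(6)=-39814.01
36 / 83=0.43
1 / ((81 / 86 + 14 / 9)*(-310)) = -387 / 299615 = -0.00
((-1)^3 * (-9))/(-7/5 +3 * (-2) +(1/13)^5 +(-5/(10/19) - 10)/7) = -233914590/264731839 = -0.88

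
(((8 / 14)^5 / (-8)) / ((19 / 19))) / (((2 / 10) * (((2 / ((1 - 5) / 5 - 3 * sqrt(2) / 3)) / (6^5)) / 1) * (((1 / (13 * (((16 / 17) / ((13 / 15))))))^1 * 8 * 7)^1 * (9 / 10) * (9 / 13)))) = 95846400 / 2000033 + 119808000 * sqrt(2) / 2000033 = 132.64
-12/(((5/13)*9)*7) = -52/105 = -0.50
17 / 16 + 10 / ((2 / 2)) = 177 / 16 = 11.06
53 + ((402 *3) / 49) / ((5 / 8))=22633 / 245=92.38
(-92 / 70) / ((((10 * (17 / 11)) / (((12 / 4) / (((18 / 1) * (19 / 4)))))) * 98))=-0.00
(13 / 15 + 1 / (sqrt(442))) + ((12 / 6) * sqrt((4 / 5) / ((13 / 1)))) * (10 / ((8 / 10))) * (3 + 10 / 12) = sqrt(442) / 442 + 13 / 15 + 115 * sqrt(65) / 39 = 24.69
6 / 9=2 / 3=0.67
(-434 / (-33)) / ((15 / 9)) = 434 / 55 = 7.89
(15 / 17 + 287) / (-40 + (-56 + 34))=-2447 / 527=-4.64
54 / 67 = 0.81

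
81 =81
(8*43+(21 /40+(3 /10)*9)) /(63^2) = 13889 /158760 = 0.09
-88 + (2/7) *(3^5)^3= 28697198/7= 4099599.71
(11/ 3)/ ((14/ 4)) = 22/ 21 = 1.05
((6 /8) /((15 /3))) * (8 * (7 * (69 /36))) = 161 /10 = 16.10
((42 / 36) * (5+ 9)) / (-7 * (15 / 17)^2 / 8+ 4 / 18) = -339864 / 9551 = -35.58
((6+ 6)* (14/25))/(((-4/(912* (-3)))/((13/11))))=1493856/275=5432.20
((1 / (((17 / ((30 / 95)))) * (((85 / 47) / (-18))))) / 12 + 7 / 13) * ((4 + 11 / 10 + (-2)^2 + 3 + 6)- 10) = 7560783 / 1784575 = 4.24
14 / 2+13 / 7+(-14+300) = 2064 / 7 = 294.86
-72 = -72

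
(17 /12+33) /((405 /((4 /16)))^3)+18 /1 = 918330048413 /51018336000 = 18.00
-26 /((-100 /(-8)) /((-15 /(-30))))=-26 /25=-1.04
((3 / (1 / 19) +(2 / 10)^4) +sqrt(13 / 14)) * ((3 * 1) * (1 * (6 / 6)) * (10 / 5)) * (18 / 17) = 54 * sqrt(182) / 119 +3847608 / 10625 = 368.25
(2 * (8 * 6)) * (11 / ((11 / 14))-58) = -4224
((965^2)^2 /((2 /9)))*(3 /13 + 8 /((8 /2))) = 226333980163125 /26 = 8705153083197.12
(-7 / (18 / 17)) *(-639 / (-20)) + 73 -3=-141.22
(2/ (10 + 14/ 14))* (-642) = -1284/ 11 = -116.73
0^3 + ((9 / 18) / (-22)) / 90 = -1 / 3960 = -0.00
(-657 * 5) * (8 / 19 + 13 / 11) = -1100475 / 209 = -5265.43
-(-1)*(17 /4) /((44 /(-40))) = -3.86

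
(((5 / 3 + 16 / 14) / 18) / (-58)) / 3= -59 / 65772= -0.00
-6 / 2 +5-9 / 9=1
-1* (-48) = 48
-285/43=-6.63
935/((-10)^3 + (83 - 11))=-935/928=-1.01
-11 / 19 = -0.58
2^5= 32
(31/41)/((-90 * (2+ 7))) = -31/33210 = -0.00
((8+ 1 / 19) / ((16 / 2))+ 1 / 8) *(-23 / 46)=-43 / 76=-0.57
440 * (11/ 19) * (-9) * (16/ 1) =-696960/ 19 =-36682.11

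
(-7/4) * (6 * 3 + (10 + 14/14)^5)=-1127483/4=-281870.75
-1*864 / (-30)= 144 / 5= 28.80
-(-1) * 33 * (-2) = -66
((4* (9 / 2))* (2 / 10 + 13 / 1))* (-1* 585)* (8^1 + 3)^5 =-22385444796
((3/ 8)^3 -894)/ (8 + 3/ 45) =-6865515/ 61952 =-110.82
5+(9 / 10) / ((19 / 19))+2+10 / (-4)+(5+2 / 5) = 54 / 5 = 10.80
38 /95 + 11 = 57 /5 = 11.40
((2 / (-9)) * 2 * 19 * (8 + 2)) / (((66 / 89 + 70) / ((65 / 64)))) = -549575 / 453312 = -1.21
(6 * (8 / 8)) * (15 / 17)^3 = 20250 / 4913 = 4.12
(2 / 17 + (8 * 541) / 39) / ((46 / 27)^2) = 38.27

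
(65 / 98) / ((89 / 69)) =4485 / 8722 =0.51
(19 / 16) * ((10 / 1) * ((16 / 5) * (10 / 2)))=190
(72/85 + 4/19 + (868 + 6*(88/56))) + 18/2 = 10033031/11305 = 887.49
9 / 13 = 0.69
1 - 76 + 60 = -15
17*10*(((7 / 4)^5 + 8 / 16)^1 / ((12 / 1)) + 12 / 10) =908497 / 2048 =443.60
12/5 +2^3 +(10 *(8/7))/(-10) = 324/35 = 9.26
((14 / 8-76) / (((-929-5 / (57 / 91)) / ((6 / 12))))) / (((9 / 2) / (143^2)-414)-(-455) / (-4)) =-346181121 / 4611013967936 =-0.00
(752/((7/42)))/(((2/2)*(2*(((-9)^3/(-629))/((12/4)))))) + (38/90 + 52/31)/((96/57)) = 5840.85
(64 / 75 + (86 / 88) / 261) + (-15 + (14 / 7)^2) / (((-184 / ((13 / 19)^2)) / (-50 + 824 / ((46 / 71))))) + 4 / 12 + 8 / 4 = 37.39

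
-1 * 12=-12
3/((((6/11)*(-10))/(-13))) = 143/20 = 7.15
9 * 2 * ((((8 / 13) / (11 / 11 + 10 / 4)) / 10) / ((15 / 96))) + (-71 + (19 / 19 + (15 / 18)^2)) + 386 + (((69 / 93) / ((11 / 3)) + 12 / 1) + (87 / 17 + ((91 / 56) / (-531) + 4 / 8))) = 6284642937241 / 18674455800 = 336.54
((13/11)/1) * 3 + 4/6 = 139/33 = 4.21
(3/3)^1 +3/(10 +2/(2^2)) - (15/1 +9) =-159/7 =-22.71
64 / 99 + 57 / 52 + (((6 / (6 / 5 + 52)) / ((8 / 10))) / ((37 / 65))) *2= 56694541 / 25333308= 2.24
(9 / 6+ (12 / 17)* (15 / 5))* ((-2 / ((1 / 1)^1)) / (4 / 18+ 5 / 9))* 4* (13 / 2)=-28782 / 119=-241.87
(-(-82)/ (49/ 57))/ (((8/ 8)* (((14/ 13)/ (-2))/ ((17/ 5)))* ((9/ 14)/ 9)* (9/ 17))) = -11706812/ 735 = -15927.64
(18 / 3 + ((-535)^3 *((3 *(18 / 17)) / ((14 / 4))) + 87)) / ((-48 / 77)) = 60639587921 / 272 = 222939661.47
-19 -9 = -28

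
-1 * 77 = -77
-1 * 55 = -55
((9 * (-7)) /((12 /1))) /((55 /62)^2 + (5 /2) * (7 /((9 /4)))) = -181629 /296305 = -0.61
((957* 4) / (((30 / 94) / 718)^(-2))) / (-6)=-71775 / 569396258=-0.00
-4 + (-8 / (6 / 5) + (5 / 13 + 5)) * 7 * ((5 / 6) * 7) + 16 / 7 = -44279 / 819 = -54.06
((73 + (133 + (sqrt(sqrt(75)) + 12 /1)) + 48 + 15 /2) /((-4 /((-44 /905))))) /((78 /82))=451 * 3^(1 /4) * sqrt(5) /35295 + 246697 /70590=3.53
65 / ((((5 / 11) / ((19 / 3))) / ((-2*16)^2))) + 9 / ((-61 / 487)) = 169701539 / 183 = 927330.81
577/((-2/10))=-2885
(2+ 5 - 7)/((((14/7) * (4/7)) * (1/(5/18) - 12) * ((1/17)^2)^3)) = 0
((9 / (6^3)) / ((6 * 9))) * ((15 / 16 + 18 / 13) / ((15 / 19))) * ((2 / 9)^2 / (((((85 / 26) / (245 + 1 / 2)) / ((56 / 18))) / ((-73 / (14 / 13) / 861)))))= -203624083 / 98777167200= -0.00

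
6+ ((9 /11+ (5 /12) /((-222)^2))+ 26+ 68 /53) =11757785363 /344790864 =34.10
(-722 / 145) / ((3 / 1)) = -722 / 435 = -1.66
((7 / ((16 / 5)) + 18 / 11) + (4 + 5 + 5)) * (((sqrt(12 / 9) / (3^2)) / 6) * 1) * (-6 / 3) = -3137 * sqrt(3) / 7128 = -0.76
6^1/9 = 2/3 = 0.67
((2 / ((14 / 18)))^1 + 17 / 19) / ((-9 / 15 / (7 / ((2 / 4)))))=-4610 / 57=-80.88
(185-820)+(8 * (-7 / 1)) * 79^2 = -350131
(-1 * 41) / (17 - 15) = -41 / 2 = -20.50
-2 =-2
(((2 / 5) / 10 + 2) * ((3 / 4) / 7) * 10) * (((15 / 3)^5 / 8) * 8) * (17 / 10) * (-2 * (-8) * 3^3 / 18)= 1950750 / 7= 278678.57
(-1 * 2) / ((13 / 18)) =-36 / 13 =-2.77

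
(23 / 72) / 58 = 23 / 4176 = 0.01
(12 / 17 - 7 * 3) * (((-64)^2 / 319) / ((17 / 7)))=-9891840 / 92191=-107.30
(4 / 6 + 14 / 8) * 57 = 551 / 4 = 137.75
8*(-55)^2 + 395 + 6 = 24601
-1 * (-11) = 11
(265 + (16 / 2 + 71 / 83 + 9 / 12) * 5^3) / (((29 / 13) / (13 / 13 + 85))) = 272012195 / 4814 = 56504.40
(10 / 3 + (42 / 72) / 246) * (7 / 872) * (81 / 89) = 620361 / 25455424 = 0.02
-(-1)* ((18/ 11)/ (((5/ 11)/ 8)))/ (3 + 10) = 2.22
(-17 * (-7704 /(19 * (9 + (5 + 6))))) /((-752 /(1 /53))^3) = -0.00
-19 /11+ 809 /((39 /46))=408613 /429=952.48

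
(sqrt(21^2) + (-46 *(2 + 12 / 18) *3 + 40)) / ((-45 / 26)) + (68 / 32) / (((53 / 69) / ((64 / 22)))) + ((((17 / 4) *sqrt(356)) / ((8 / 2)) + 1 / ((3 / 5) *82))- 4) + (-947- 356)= -2412765193 / 2151270 + 17 *sqrt(89) / 8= -1101.51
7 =7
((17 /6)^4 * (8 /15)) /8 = 83521 /19440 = 4.30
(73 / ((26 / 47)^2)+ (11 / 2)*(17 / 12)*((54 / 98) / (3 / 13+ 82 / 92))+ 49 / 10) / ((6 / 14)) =1249072949 / 2164890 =576.97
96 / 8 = 12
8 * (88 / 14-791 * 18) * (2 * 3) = -4781856 / 7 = -683122.29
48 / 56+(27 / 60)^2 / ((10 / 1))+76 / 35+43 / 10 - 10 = -74233 / 28000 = -2.65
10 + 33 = 43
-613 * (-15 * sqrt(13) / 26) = 9195 * sqrt(13) / 26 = 1275.12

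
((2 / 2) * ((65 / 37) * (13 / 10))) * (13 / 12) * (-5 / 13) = -845 / 888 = -0.95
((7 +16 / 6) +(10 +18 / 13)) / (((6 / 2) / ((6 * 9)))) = 4926 / 13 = 378.92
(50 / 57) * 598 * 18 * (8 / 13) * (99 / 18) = 607200 / 19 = 31957.89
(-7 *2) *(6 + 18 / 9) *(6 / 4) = -168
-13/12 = -1.08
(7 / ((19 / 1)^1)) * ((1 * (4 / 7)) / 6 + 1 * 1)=23 / 57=0.40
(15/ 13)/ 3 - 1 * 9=-112/ 13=-8.62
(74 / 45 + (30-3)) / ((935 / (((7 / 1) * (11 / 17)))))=9023 / 65025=0.14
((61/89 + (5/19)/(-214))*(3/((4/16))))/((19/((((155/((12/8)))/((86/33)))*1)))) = 17.13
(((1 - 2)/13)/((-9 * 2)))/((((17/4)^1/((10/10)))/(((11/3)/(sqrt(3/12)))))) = 44/5967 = 0.01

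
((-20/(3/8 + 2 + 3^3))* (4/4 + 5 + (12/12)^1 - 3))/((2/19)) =-1216/47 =-25.87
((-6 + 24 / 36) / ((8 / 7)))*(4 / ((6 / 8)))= -224 / 9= -24.89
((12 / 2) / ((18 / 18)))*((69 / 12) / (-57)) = -0.61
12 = 12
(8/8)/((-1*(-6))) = 1/6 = 0.17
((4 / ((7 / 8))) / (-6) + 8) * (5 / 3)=760 / 63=12.06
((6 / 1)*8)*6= 288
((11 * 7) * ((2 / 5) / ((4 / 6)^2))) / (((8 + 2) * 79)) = 693 / 7900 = 0.09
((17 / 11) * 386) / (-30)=-3281 / 165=-19.88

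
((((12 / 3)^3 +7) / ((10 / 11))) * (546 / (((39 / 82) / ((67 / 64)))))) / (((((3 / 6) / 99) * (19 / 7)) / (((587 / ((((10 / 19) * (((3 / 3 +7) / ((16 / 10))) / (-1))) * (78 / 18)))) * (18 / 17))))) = -164946396939093 / 442000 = -373181893.53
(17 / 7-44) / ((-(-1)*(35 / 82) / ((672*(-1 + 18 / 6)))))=-4581504 / 35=-130900.11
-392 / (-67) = 5.85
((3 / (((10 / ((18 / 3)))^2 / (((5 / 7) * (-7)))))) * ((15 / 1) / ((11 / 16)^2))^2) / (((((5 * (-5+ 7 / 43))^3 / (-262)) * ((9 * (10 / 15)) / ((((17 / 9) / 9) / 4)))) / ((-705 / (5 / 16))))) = 1597808291136 / 804156925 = 1986.94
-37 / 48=-0.77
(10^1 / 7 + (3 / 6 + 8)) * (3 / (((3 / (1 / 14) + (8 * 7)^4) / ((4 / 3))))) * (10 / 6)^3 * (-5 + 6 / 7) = -17375 / 224329203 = -0.00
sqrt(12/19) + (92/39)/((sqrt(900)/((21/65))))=322/12675 + 2 * sqrt(57)/19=0.82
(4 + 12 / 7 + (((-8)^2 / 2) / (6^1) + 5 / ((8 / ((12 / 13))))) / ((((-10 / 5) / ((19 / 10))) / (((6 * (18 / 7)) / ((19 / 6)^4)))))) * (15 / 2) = 22717272 / 624169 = 36.40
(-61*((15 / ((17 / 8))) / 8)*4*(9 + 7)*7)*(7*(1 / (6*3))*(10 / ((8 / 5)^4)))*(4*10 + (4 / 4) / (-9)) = -16766421875 / 29376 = -570752.38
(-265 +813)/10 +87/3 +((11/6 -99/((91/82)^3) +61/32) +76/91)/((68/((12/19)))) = 3239006973129/38944549280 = 83.17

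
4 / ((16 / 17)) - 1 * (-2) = 25 / 4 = 6.25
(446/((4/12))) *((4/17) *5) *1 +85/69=1847885/1173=1575.35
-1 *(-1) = 1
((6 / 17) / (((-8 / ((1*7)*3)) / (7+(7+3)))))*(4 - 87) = 5229 / 4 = 1307.25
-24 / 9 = -8 / 3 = -2.67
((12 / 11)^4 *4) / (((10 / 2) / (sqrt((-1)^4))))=82944 / 73205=1.13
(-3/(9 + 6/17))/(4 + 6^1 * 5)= -1/106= -0.01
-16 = -16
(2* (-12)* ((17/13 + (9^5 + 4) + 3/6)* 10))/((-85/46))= 1695109200/221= 7670177.38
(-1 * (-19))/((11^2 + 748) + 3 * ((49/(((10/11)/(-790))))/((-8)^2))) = -1216/72127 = -0.02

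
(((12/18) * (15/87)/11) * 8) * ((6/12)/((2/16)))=320/957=0.33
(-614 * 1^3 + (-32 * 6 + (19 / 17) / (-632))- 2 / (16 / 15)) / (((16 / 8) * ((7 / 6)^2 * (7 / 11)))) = -214825743 / 460649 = -466.35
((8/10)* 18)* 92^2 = 609408/5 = 121881.60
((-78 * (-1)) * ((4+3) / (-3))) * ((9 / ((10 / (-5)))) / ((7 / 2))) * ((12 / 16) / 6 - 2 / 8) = -117 / 4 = -29.25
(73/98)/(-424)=-73/41552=-0.00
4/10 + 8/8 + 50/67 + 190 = 64369/335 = 192.15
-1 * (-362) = 362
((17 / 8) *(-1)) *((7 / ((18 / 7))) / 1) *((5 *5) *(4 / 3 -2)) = 20825 / 216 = 96.41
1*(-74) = -74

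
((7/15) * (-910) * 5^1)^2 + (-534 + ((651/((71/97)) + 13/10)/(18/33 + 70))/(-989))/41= 4508531.42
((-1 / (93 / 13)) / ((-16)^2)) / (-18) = 0.00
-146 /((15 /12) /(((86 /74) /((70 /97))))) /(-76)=304483 /123025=2.47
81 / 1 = 81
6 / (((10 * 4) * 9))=1 / 60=0.02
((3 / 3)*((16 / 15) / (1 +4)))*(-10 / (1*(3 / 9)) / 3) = -32 / 15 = -2.13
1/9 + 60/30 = 19/9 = 2.11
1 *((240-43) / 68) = 197 / 68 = 2.90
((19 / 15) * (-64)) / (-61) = 1216 / 915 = 1.33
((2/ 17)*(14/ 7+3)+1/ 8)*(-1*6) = -4.28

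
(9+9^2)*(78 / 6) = 1170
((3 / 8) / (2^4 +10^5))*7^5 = 7203 / 114304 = 0.06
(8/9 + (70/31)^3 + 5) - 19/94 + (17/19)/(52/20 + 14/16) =17.46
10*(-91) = -910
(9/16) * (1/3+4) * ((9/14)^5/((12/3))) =2302911/34420736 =0.07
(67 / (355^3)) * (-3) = -201 / 44738875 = -0.00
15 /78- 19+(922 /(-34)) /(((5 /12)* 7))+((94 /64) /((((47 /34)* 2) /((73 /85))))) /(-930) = -6469743491 /230193600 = -28.11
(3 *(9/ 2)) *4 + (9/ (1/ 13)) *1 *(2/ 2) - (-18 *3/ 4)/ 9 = 345/ 2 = 172.50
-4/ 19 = -0.21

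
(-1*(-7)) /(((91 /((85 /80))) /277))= 4709 /208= 22.64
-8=-8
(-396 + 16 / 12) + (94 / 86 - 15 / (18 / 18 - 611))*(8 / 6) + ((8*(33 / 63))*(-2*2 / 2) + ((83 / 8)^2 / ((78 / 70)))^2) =1021509346852945 / 114389323776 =8930.11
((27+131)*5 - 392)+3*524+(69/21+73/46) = 635909/322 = 1974.87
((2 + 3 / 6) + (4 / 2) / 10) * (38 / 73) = 513 / 365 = 1.41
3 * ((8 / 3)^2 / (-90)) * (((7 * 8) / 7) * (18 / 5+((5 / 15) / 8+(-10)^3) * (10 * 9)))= 38396864 / 225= 170652.73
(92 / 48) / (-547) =-23 / 6564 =-0.00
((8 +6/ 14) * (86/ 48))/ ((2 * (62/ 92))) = 58351/ 5208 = 11.20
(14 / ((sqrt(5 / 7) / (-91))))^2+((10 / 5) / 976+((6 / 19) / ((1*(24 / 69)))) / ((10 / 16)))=105344192143 / 46360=2272307.85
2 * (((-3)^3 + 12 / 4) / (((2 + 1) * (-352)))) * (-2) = -1 / 11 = -0.09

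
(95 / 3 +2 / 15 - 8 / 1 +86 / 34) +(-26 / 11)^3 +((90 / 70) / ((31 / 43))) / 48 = 5169882511 / 392804720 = 13.16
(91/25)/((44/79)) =7189/1100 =6.54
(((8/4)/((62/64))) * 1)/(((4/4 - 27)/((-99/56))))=396/2821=0.14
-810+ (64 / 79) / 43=-2751506 / 3397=-809.98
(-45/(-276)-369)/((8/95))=-3223635/736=-4379.94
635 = 635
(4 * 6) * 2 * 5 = 240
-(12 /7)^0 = -1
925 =925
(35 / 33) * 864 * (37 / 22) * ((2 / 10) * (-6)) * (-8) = 1790208 / 121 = 14795.11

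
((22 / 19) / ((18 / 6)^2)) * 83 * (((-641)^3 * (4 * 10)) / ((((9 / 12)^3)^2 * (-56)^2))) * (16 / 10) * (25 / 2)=-24623218715955200 / 6108291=-4031114220.98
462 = 462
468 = 468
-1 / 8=-0.12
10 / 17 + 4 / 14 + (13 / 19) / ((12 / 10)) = 19591 / 13566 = 1.44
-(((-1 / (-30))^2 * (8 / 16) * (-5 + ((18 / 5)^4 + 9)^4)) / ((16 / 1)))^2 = -1399434068012881277620608504406373207761 / 1206994056701660156250000000000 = -1159437414.16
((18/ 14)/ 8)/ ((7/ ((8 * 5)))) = 45/ 49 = 0.92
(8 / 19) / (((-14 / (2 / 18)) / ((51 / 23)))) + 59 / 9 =180277 / 27531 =6.55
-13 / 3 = -4.33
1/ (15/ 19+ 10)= 19/ 205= 0.09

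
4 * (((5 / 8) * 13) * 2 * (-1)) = -65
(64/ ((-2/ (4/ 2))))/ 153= -64/ 153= -0.42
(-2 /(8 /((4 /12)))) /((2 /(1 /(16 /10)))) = -0.03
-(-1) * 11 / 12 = 11 / 12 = 0.92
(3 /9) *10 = 10 /3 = 3.33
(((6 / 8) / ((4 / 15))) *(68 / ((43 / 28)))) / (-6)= -1785 / 86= -20.76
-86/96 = -43/48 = -0.90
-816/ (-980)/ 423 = 68/ 34545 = 0.00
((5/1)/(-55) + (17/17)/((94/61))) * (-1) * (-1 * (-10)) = -2885/517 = -5.58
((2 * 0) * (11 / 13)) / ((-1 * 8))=0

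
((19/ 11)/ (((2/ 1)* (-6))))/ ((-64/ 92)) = 437/ 2112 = 0.21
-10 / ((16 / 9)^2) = -405 / 128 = -3.16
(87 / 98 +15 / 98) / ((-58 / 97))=-4947 / 2842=-1.74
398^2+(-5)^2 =158429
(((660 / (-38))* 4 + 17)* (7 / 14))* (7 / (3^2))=-6979 / 342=-20.41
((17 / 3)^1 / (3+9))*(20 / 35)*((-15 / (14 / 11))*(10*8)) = -37400 / 147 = -254.42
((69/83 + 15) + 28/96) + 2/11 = 357271/21912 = 16.30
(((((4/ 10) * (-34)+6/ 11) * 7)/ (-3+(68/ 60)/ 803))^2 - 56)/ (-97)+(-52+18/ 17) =-32233878244003/ 537784216169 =-59.94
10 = 10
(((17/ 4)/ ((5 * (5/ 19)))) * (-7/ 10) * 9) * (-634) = 6450633/ 500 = 12901.27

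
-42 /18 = -7 /3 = -2.33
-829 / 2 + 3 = -411.50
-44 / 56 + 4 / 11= -65 / 154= -0.42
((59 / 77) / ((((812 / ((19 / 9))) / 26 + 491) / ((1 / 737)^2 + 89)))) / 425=100641225438 / 317239171634825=0.00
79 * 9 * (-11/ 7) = -7821/ 7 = -1117.29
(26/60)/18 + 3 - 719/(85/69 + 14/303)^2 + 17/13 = -26969268918971/61881026220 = -435.82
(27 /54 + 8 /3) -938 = -934.83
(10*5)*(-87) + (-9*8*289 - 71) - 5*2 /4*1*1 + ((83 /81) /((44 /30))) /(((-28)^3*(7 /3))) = -767680297183 /30425472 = -25231.50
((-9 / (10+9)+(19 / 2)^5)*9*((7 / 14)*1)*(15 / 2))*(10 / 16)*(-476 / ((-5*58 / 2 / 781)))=590269999656645 / 141056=4184650065.62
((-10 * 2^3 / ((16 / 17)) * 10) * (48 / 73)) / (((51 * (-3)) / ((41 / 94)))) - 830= -8526790 / 10293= -828.41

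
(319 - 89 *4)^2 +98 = 1467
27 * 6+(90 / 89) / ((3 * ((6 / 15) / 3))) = 14643 / 89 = 164.53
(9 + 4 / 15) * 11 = 1529 / 15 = 101.93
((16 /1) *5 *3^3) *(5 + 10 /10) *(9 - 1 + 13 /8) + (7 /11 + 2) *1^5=1372169 /11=124742.64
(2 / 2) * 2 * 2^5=64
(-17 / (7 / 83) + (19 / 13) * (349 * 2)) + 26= 76857 / 91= 844.58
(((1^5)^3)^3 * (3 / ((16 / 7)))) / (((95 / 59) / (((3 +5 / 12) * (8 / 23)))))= 0.97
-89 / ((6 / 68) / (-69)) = 69598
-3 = -3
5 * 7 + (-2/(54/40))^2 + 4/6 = 27601/729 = 37.86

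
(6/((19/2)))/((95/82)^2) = 80688/171475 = 0.47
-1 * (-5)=5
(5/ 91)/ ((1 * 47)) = 5/ 4277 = 0.00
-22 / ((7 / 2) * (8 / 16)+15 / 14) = -616 / 79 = -7.80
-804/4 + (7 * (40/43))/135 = -233305/1161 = -200.95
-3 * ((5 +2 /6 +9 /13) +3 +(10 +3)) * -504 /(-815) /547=-432936 /5795465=-0.07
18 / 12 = 3 / 2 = 1.50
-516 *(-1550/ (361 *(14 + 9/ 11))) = 8797800/ 58843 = 149.51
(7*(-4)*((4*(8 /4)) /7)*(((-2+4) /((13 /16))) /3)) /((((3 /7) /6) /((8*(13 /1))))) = -114688 /3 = -38229.33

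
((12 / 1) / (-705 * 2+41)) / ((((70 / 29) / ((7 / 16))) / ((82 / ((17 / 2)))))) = -3567 / 232730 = -0.02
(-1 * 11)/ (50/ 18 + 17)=-99/ 178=-0.56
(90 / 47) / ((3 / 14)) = 420 / 47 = 8.94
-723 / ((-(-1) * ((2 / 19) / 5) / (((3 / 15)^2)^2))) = -54.95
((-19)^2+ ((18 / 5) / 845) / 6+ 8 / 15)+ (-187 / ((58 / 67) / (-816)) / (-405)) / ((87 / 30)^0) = -243814796 / 3308175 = -73.70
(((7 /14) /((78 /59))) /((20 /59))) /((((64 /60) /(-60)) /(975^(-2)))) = -3481 /52728000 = -0.00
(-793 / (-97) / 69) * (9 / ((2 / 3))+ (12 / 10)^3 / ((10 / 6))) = 1.72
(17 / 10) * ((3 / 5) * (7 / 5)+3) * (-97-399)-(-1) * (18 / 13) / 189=-110492678 / 34125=-3237.88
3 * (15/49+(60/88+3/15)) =19209/5390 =3.56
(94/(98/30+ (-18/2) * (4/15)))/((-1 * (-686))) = 705/4459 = 0.16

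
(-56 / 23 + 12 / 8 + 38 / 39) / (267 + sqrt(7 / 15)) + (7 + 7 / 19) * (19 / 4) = 22381129825 / 639458144 - 71 * sqrt(105) / 1918374432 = 35.00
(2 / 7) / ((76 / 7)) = 0.03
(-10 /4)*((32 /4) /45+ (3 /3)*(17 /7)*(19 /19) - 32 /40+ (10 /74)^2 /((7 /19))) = -400168 /86247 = -4.64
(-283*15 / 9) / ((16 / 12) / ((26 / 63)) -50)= 18395 / 1824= 10.08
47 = 47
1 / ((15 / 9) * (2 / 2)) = 3 / 5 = 0.60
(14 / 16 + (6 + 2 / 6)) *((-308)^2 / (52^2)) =1025717 / 4056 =252.89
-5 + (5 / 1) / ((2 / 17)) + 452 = 979 / 2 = 489.50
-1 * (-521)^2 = -271441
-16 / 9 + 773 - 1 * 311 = 4142 / 9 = 460.22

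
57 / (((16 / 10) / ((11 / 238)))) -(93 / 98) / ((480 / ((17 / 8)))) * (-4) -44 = -22570521 / 533120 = -42.34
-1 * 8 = -8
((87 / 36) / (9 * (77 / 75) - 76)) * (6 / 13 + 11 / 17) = -177625 / 4426188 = -0.04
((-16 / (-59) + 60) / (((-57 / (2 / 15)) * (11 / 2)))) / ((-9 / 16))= 0.05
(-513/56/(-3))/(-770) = -171/43120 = -0.00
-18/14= -9/7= -1.29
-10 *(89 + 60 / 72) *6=-5390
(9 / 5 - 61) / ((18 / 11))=-1628 / 45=-36.18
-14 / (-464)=7 / 232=0.03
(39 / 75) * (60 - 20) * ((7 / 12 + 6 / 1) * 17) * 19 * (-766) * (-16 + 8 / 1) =4065572576 / 15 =271038171.73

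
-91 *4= -364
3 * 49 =147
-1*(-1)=1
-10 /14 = -0.71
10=10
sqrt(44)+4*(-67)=-268+2*sqrt(11)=-261.37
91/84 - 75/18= -37/12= -3.08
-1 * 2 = -2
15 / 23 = 0.65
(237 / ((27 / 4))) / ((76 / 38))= 158 / 9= 17.56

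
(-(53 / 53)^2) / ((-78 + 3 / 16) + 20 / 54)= 432 / 33455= 0.01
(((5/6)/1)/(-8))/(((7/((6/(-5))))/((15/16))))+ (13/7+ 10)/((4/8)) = 21263/896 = 23.73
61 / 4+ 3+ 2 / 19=1395 / 76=18.36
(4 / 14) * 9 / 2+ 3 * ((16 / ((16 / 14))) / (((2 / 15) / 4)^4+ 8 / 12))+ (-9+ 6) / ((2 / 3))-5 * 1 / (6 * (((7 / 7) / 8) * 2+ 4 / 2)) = 1732551235 / 29160054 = 59.42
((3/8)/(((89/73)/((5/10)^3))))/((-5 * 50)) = -219/1424000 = -0.00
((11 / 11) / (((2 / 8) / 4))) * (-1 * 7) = -112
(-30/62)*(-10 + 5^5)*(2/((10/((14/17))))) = -130830/527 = -248.25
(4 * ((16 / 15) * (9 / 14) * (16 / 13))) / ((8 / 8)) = 1536 / 455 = 3.38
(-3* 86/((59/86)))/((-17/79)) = 1752852/1003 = 1747.61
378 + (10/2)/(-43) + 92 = 20205/43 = 469.88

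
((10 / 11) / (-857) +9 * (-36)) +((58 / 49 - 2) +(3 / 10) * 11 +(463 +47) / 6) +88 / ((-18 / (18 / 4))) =-1194151271 / 4619230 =-258.52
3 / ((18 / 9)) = 3 / 2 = 1.50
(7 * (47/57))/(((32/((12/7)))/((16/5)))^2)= 564/3325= 0.17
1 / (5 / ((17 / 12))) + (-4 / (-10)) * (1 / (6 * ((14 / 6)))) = 0.31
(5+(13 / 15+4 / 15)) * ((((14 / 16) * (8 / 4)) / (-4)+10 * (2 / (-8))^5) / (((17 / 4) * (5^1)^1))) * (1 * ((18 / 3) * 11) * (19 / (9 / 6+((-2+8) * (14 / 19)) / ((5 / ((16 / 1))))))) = -20915257 / 2021640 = -10.35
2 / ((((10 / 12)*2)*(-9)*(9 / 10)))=-4 / 27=-0.15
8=8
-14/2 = -7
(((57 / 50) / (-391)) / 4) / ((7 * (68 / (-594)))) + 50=50.00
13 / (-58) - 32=-1869 / 58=-32.22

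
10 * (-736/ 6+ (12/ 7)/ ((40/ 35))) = -3635/ 3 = -1211.67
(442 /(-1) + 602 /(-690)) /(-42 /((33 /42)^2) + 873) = -18487711 /33603345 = -0.55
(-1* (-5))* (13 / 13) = 5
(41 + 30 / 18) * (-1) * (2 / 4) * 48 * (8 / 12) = -2048 / 3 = -682.67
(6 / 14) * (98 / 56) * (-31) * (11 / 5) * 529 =-541167 / 20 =-27058.35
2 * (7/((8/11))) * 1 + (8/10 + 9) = 581/20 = 29.05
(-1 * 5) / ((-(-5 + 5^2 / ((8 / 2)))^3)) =64 / 25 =2.56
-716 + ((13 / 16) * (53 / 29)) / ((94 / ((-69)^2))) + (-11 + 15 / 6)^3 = -54734403 / 43616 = -1254.92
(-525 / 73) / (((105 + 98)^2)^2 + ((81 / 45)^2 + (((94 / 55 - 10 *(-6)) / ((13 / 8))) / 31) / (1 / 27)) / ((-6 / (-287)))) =-16623750 / 3925338840964633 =-0.00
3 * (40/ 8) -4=11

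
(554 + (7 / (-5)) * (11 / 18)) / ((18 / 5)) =49783 / 324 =153.65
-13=-13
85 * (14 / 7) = 170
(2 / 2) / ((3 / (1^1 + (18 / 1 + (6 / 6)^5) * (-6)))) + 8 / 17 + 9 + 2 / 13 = -18592 / 663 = -28.04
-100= -100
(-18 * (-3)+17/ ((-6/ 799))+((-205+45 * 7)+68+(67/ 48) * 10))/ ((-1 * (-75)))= -5381/ 200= -26.90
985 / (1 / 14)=13790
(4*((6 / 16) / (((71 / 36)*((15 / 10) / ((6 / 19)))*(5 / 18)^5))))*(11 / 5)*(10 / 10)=4489613568 / 21078125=213.00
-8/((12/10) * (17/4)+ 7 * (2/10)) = -16/13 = -1.23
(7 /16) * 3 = 21 /16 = 1.31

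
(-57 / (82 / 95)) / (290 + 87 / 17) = -92055 / 411394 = -0.22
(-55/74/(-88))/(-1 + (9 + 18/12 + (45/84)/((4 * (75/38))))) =0.00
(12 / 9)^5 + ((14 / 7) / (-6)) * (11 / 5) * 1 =4229 / 1215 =3.48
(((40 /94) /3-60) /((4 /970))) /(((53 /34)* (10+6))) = -8698475 /14946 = -581.99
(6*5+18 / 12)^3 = 250047 / 8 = 31255.88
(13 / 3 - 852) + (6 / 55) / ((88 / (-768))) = -1540243 / 1815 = -848.62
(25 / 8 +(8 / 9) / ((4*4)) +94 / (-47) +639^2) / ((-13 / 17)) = -499786349 / 936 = -533959.77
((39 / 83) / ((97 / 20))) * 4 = 0.39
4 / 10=0.40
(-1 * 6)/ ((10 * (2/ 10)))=-3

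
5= 5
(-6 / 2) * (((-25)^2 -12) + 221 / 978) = -599735 / 326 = -1839.68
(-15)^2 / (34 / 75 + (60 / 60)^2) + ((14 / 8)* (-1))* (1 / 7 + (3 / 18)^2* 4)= 151439 / 981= 154.37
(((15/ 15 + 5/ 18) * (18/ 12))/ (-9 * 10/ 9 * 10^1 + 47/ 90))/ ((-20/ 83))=5727/ 71624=0.08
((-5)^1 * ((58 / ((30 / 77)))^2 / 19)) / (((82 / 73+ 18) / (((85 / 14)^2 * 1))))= -11241.66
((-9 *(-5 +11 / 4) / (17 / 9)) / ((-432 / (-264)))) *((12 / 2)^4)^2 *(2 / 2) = 187067232 / 17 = 11003954.82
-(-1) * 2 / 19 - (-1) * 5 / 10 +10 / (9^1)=587 / 342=1.72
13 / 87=0.15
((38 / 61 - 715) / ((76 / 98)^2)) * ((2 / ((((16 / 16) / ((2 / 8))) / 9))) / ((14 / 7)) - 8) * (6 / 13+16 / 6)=2406452671 / 112632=21365.62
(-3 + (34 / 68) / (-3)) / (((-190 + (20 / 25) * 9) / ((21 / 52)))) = 665 / 95056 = 0.01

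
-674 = -674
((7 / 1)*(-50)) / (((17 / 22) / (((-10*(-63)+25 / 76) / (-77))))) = 1197625 / 323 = 3707.82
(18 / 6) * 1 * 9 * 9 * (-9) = -2187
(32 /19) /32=1 /19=0.05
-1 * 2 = -2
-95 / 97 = -0.98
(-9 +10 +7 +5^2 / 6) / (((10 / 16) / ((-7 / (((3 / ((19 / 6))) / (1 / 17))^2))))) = -184471 / 351135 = -0.53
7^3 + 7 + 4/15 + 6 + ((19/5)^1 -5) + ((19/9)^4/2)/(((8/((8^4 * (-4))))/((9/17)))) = -645241814/61965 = -10413.00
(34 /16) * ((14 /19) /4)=119 /304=0.39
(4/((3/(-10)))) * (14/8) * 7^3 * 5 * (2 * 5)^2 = -12005000/3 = -4001666.67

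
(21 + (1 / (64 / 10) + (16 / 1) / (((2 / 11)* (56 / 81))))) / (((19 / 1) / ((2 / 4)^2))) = 33251 / 17024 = 1.95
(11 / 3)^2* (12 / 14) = 242 / 21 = 11.52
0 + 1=1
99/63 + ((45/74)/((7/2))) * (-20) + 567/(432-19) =-8108/15281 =-0.53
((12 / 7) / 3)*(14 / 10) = 4 / 5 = 0.80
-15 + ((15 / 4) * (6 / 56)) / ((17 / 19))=-27705 / 1904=-14.55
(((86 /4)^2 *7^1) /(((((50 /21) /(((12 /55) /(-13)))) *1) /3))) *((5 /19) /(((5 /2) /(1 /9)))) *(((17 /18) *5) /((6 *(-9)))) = 1540217 /22007700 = 0.07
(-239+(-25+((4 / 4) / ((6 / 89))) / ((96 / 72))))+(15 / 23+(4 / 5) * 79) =-173901 / 920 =-189.02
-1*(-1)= 1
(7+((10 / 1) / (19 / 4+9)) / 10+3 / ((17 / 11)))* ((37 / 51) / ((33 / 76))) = 23699536 / 1573605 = 15.06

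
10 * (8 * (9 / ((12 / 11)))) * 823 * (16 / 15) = 579392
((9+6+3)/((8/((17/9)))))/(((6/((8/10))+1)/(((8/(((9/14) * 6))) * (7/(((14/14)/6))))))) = 392/9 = 43.56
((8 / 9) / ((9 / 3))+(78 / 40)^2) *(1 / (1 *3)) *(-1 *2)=-44267 / 16200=-2.73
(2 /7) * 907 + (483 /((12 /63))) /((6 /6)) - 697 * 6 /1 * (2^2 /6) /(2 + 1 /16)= 1333457 /924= 1443.14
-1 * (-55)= 55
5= 5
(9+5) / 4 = 7 / 2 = 3.50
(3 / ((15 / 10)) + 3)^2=25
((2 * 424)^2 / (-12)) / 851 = -179776 / 2553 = -70.42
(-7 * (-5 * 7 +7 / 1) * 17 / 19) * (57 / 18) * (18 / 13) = 9996 / 13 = 768.92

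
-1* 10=-10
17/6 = 2.83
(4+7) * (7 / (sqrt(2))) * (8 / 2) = 154 * sqrt(2) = 217.79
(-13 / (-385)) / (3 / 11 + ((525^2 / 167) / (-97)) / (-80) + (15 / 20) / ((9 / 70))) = 10108176 / 1891564535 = 0.01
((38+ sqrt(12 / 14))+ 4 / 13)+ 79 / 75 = sqrt(42) / 7+ 38377 / 975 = 40.29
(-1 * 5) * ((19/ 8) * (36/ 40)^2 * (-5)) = 1539/ 32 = 48.09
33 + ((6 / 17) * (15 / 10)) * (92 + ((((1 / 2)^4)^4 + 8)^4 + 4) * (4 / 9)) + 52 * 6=106498241685945241829377 / 78398662313265594368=1358.42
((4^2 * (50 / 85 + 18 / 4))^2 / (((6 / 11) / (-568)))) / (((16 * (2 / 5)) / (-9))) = 2804945880 / 289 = 9705695.09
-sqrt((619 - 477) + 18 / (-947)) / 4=-49 * sqrt(13258) / 1894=-2.98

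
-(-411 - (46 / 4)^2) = 2173 / 4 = 543.25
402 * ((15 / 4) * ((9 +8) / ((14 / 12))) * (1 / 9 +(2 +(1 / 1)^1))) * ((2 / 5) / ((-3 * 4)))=-2278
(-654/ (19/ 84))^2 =3017964096/ 361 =8360011.35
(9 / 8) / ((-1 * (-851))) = 9 / 6808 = 0.00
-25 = -25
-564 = -564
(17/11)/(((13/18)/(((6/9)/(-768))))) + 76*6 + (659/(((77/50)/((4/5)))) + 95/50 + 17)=817.24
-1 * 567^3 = -182284263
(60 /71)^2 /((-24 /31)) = -4650 /5041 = -0.92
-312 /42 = -52 /7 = -7.43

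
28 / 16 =7 / 4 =1.75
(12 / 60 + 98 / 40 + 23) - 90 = -1287 / 20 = -64.35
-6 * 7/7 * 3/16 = -9/8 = -1.12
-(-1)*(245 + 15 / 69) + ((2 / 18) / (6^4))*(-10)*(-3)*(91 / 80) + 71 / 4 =188126861 / 715392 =262.97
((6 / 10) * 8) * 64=1536 / 5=307.20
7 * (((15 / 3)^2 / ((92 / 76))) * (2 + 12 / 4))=16625 / 23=722.83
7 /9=0.78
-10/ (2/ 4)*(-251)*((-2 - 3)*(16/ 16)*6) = -150600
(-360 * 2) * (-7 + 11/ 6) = 3720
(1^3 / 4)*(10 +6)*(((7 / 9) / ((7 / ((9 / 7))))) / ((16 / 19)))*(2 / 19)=1 / 14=0.07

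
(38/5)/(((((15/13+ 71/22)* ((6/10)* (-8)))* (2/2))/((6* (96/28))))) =-65208/8771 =-7.43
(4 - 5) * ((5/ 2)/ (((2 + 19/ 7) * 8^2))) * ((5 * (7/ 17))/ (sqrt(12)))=-1225 * sqrt(3)/ 430848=-0.00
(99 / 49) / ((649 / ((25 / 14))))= 225 / 40474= 0.01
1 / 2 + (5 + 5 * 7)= 40.50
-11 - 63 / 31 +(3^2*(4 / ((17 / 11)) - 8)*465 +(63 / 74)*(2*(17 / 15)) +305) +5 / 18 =-39229363513 / 1754910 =-22354.06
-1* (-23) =23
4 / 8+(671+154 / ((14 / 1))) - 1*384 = 597 / 2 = 298.50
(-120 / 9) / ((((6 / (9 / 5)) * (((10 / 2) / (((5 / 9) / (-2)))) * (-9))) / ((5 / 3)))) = -0.04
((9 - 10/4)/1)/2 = 13/4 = 3.25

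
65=65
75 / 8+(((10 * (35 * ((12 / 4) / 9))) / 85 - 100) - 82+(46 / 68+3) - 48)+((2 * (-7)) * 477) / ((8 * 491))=-43526483 / 200328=-217.28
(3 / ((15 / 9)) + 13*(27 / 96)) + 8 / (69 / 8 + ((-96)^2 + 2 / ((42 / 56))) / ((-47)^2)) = 660200583 / 108561760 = 6.08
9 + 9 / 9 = 10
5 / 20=1 / 4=0.25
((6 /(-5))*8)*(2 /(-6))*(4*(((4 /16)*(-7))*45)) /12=-84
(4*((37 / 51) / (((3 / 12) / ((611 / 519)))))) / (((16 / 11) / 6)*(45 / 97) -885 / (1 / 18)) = -192973352 / 224949311055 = -0.00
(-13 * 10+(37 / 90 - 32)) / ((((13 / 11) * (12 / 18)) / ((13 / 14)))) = -159973 / 840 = -190.44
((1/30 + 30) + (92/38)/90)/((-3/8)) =-205612/2565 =-80.16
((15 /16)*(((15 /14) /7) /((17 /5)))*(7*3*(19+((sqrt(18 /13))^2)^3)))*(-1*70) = -802828125 /597584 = -1343.46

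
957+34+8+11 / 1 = 1010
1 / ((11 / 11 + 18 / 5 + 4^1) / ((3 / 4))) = 15 / 172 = 0.09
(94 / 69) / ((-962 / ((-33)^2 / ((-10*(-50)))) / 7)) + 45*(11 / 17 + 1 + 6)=32357244741 / 94035500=344.10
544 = 544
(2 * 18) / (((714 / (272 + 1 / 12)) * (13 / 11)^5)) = 525831515 / 88367734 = 5.95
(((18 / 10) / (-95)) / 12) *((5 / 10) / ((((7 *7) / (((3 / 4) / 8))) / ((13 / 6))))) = -39 / 11916800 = -0.00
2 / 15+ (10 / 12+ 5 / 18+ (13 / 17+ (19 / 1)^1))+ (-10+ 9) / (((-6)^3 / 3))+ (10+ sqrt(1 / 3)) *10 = 10 *sqrt(3) / 3+ 246887 / 2040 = 126.80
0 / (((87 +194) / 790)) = 0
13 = 13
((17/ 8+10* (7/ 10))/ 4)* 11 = 803/ 32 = 25.09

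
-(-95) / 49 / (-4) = -95 / 196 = -0.48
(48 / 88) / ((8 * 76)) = 3 / 3344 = 0.00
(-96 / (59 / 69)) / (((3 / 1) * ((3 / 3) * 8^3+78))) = -0.06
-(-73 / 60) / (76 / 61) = 4453 / 4560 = 0.98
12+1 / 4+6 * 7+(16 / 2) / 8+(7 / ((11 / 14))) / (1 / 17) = 9095 / 44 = 206.70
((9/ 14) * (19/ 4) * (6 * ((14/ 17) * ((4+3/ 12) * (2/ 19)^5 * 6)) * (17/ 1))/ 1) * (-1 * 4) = -44064/ 130321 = -0.34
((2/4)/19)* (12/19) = 6/361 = 0.02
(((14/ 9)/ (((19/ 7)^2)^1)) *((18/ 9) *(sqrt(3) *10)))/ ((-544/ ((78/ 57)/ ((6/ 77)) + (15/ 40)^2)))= -110749555 *sqrt(3)/ 805959936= -0.24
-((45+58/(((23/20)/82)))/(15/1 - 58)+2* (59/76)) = 3595539/37582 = 95.67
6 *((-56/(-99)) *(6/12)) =1.70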